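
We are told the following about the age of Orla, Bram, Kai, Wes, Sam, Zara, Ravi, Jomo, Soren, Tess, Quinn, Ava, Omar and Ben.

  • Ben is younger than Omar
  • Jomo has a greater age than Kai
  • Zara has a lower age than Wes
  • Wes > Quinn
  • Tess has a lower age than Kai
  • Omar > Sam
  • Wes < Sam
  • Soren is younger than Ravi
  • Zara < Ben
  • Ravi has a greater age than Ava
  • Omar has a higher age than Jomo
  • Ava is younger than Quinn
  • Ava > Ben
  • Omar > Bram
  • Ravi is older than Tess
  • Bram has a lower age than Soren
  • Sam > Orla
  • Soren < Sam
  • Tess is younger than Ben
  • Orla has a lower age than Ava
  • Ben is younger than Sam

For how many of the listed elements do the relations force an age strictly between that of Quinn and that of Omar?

2

The relations place Quinn below Omar. An element lies strictly between them when it is forced above Quinn and also forced below Omar.
Above Quinn: {Wes, Sam}. Below Omar: {Bram, Tess, Zara, Orla, Ben, Kai, Ava, Soren, Jomo, Wes, Sam}.
Intersection: {Wes, Sam} — 2.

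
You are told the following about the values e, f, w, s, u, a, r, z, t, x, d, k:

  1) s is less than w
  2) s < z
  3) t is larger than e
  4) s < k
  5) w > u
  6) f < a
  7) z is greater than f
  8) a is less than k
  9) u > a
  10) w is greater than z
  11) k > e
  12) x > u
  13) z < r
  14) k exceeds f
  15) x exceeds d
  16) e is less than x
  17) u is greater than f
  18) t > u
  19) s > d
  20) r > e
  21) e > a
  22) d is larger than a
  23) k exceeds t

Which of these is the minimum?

f

Chaining upward from f: directly above it, a, u, z, k; then d, e, x, r, t, w; then s.
That covers every other element, and nothing is given below f, so f is the minimum.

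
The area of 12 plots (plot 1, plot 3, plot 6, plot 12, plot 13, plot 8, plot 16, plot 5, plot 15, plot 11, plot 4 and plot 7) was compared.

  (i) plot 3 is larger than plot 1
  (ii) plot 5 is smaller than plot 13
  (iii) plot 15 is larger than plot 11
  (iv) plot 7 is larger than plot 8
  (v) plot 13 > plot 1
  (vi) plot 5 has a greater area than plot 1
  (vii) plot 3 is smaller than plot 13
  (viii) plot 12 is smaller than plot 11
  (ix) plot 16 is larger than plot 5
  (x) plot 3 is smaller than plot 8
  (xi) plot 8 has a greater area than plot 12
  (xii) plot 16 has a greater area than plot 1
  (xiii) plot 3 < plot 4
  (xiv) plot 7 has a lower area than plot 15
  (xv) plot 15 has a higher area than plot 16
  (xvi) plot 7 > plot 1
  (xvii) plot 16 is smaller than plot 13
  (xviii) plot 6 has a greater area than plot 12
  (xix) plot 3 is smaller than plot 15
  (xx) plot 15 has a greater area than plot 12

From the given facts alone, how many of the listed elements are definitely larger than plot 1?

From plot 1 the given relations immediately reach plot 5, plot 16, plot 3, plot 7, plot 13.
From those, plot 8, plot 4, plot 15 — 8 in total.
No other element is forced above plot 1 by the given relations, so the count is 8.

8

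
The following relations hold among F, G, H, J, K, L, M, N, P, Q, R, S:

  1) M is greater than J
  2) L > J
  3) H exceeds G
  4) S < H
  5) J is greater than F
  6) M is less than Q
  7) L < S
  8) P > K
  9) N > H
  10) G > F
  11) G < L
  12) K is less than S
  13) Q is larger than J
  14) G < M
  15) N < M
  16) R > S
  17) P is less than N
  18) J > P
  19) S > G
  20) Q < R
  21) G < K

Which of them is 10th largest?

Piecing the relations together gives one ordering: F < G < K < P < J < L < S < H < N < M < Q < R.
The 10th largest is K.

K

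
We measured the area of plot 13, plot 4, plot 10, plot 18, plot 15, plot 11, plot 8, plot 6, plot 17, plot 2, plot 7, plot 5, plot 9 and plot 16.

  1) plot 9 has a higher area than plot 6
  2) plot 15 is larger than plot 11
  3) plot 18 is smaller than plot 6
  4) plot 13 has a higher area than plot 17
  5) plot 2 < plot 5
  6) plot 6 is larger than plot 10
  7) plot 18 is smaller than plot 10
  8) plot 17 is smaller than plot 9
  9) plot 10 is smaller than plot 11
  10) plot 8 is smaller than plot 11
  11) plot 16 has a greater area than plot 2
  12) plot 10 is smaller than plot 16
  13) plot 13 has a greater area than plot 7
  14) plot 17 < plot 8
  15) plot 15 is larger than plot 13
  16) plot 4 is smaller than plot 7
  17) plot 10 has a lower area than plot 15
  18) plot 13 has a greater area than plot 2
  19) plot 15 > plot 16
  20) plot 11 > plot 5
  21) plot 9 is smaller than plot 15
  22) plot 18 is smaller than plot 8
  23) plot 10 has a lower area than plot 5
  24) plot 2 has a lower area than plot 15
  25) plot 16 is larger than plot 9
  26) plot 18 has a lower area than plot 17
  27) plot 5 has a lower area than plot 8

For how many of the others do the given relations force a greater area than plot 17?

The elements the relations force above plot 17 are plot 9, plot 8, plot 13, plot 16, plot 11, plot 15 — no chain reaches any other.
That is 6.

6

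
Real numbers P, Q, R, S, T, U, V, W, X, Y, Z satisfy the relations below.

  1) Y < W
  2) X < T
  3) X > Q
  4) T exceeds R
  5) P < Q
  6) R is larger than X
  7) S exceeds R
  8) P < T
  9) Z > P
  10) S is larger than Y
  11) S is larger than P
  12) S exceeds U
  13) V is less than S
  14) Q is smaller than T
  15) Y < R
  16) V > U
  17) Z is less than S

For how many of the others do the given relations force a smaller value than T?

From T the given relations immediately reach P, Q, X, R.
From those, Y — 5 in total.
No other element is forced below T by the given relations, so the count is 5.

5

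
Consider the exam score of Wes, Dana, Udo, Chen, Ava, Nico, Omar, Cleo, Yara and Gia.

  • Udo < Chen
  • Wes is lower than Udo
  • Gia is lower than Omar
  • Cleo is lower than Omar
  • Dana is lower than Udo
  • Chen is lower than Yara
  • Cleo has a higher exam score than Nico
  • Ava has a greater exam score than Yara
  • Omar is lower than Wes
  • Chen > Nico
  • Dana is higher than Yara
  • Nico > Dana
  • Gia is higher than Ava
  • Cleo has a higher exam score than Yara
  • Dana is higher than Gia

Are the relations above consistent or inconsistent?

inconsistent

We have Chen < Yara stated directly, yet also Yara < Ava < Gia < Dana < Nico < Cleo < Omar < Wes < Udo < Chen by chaining the others — so Yara < Chen. Contradiction.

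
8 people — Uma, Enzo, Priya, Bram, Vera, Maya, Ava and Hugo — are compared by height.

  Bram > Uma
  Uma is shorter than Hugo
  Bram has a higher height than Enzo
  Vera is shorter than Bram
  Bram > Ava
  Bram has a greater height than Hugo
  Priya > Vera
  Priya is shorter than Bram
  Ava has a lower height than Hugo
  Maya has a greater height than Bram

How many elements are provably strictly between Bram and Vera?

1

Chaining upward from Vera reaches: Priya, Maya.
Chaining downward from Bram reaches: Ava, Uma, Priya, Hugo, Enzo.
Strictly between Vera and Bram are those in both lists: Priya — 1 element.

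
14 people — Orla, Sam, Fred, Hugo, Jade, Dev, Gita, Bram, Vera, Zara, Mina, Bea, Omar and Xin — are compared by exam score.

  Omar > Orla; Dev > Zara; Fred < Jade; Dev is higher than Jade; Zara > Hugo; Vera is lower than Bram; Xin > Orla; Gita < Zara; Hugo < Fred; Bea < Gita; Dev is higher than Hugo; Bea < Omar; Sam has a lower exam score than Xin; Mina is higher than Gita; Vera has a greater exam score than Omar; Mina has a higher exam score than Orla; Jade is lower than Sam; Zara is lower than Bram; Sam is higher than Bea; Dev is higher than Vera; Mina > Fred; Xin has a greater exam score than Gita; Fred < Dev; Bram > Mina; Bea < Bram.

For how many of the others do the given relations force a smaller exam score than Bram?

Directly below Bram: Bea, Vera, Zara, Mina.
One step further: Orla, Hugo, Fred, Gita, Omar (9 so far).
No other element is forced below Bram by the given relations, so the count is 9.

9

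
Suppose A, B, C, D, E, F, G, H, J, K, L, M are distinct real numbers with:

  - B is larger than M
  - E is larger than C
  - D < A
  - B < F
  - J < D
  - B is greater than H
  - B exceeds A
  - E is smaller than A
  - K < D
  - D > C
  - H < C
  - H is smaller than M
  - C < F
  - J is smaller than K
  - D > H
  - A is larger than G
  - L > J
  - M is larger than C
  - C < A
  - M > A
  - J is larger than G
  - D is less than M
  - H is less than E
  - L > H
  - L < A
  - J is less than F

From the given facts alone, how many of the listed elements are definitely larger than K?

5

The elements the relations force above K are D, A, M, B, F — no chain reaches any other.
That is 5.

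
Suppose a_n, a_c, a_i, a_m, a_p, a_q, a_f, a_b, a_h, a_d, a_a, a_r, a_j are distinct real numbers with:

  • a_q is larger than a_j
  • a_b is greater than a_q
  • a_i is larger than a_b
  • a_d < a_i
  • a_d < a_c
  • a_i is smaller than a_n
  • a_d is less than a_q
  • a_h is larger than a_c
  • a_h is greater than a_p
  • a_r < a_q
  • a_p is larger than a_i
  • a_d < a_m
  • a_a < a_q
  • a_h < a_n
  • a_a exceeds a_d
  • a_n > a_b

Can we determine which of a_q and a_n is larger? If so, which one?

a_n

The relevant relations are a_q < a_b; a_b < a_i; a_i < a_p; a_p < a_h; a_h < a_n.
Together: a_q < a_b < a_i < a_p < a_h < a_n.
So a_n is larger.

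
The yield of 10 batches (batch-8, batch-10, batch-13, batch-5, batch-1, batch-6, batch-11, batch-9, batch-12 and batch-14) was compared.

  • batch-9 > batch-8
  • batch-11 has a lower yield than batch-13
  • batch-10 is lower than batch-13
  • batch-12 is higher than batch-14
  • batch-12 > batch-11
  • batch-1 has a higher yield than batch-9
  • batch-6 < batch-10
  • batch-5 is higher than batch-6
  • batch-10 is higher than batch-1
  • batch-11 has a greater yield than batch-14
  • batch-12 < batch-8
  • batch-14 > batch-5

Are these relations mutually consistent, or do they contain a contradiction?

consistent

The single ordering batch-6 < batch-5 < batch-14 < batch-11 < batch-12 < batch-8 < batch-9 < batch-1 < batch-10 < batch-13 satisfies every listed relation, so no contradiction arises.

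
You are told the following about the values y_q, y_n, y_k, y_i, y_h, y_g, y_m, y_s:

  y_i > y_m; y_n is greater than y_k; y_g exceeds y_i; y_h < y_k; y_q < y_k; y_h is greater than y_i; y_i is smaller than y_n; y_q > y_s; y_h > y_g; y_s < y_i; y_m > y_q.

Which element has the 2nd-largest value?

The consecutive relations fix a unique order: y_s < y_q < y_m < y_i < y_g < y_h < y_k < y_n.
The 2nd largest is y_k.

y_k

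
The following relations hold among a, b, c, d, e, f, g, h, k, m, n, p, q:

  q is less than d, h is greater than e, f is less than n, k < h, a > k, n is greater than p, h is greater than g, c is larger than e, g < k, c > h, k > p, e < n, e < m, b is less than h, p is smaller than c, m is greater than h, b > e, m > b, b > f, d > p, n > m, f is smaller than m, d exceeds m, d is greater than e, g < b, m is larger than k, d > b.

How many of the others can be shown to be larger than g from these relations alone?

Directly above g: k, b, h.
One step further: a, m, d, c (7 so far).
One step further: n (8 so far).
Nothing else is reachable above g; 8 in all.

8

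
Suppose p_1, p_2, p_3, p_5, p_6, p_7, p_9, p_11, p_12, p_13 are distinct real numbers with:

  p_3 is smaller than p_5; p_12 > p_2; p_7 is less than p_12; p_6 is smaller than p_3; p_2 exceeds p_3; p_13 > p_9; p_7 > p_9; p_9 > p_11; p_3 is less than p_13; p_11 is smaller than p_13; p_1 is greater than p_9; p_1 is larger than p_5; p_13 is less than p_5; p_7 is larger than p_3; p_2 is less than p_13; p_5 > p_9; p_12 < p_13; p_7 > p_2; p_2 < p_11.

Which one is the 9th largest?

p_3

The consecutive relations fix a unique order: p_6 < p_3 < p_2 < p_11 < p_9 < p_7 < p_12 < p_13 < p_5 < p_1.
The 9th largest is p_3.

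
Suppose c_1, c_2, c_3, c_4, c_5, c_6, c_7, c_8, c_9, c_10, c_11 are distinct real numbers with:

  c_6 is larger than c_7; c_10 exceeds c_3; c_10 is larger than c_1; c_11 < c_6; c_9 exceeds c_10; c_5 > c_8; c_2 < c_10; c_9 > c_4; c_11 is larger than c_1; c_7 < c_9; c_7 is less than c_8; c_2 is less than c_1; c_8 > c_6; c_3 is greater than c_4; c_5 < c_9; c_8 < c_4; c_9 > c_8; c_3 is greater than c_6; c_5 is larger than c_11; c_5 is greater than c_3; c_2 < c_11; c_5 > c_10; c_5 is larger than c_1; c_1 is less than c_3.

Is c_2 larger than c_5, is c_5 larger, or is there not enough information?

c_2 < c_1 and c_1 < c_11 give c_2 < c_11.
With c_11 < c_6: c_2 < c_1 < c_11 < c_6.
With c_6 < c_8: c_2 < c_1 < c_11 < c_6 < c_8.
With c_8 < c_4: c_2 < c_1 < c_11 < c_6 < c_8 < c_4.
Then c_4 < c_3 extends the chain to c_3.
Then c_3 < c_10 extends the chain to c_10.
With c_10 < c_5: c_2 < c_1 < c_11 < c_6 < c_8 < c_4 < c_3 < c_10 < c_5.
So c_5 is larger.

c_5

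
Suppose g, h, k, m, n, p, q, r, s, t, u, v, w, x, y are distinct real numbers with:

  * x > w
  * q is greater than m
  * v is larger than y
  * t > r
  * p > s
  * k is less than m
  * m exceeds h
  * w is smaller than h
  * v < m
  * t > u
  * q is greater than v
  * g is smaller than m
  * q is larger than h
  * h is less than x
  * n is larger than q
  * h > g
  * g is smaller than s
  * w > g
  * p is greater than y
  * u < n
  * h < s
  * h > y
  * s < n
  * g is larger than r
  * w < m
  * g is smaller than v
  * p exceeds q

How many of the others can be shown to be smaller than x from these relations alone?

From x the given relations immediately reach w, h.
From those, g, y — 4 in total.
From those, r — 5 in total.
No other element is forced below x by the given relations, so the count is 5.

5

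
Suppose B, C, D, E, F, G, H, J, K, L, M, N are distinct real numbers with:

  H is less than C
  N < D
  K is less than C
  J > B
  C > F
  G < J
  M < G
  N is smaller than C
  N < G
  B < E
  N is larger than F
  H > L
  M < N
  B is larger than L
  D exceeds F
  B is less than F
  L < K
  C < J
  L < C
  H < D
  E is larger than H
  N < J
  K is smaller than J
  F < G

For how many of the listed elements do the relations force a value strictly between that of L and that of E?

2

Chaining upward from L reaches: H, B, F, N, K, C, G, J, D.
Chaining downward from E reaches: H, B.
Strictly between L and E are those in both lists: H, B — 2 elements.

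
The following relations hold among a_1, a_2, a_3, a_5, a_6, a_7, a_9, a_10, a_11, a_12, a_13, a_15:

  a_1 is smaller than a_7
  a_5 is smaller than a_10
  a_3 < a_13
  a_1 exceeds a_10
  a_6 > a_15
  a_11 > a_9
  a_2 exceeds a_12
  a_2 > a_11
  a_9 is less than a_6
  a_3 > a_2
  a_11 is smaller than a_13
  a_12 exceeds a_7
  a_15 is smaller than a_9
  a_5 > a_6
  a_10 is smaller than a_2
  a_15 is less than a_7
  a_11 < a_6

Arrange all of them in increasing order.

Nothing is placed below a_15, so it is least; from there a_15 < a_9; a_9 < a_11; a_11 < a_6; a_6 < a_5; a_5 < a_10; a_10 < a_1; a_1 < a_7; a_7 < a_12; a_12 < a_2; a_2 < a_3; a_3 < a_13, each given directly.

a_15 < a_9 < a_11 < a_6 < a_5 < a_10 < a_1 < a_7 < a_12 < a_2 < a_3 < a_13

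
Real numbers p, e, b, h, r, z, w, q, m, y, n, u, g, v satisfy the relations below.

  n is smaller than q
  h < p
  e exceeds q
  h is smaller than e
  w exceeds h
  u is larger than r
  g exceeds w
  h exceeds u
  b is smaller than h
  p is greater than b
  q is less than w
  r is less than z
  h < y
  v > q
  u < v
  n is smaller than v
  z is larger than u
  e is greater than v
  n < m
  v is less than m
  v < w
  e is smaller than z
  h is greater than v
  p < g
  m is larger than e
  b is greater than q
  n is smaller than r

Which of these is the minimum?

n

q is not least since n < q; r is not least since n < r; b is not least since q < b; u is not least since r < u; v is not least since n < v; h is not least since u < h; w is not least since v < w; e is not least since h < e; y is not least since h < y; z is not least since r < z; p is not least since h < p; m is not least since e < m; g is not least since w < g.
Only n has nothing below it, so n is the minimum.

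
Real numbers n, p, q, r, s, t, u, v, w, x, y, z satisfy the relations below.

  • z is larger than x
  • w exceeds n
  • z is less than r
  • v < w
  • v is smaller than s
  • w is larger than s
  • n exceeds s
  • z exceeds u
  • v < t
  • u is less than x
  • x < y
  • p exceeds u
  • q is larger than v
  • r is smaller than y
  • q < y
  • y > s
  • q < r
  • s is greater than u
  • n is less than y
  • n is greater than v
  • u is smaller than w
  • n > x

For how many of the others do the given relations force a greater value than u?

8

Directly above u: p, x, s, z, w.
One step further: n, r, y (8 so far).
Nothing else is reachable above u; 8 in all.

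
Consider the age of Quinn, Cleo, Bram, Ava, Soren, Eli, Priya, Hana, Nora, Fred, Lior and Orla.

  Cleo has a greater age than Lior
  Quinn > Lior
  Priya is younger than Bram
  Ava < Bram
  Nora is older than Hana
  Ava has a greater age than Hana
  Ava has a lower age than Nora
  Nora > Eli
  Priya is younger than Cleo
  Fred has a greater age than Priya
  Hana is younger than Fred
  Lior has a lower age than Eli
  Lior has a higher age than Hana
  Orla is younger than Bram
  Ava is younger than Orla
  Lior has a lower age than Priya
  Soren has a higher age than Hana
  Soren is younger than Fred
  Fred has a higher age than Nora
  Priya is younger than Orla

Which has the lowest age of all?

Lior is not least since Hana < Lior; Ava is not least since Hana < Ava; Priya is not least since Lior < Priya; Eli is not least since Lior < Eli; Soren is not least since Hana < Soren; Quinn is not least since Lior < Quinn; Cleo is not least since Priya < Cleo; Nora is not least since Hana < Nora; Orla is not least since Priya < Orla; Fred is not least since Priya < Fred; Bram is not least since Orla < Bram.
Only Hana has nothing below it, so Hana is the lowest age.

Hana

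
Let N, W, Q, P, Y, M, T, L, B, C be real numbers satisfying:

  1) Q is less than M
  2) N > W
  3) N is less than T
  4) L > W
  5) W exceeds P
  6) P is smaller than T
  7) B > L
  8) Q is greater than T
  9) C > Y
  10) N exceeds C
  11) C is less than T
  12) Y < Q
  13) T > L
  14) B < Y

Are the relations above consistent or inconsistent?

consistent

The single ordering P < W < L < B < Y < C < N < T < Q < M satisfies every listed relation, so no contradiction arises.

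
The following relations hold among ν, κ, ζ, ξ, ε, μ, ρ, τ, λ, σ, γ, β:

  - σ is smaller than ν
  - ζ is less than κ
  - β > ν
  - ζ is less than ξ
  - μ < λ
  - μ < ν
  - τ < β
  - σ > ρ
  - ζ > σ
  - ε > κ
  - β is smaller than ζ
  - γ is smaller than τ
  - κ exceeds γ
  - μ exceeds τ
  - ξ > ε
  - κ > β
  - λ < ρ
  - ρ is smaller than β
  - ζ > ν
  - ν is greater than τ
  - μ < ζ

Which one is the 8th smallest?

β

Chaining the given pairs: γ < τ < μ < λ < ρ < σ < ν < β < ζ < κ < ε < ξ.
The 8th smallest is β.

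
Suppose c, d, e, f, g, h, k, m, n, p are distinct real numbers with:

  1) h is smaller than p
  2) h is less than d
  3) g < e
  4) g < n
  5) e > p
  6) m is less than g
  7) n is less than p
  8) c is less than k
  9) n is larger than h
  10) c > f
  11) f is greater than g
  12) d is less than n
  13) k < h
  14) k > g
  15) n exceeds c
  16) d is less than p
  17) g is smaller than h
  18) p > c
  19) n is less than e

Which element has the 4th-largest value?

d

Piecing the relations together gives one ordering: m < g < f < c < k < h < d < n < p < e.
Counting 4 from the largest end gives d.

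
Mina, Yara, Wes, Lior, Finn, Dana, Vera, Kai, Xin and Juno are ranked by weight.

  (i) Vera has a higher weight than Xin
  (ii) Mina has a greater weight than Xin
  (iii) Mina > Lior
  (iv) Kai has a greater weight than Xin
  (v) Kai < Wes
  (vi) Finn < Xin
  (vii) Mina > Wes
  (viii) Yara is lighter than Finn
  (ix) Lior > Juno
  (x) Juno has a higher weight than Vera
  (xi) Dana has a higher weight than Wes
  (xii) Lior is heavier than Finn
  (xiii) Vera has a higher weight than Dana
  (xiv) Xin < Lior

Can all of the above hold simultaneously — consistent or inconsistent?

consistent

Every relation is compatible with Yara < Finn < Xin < Kai < Wes < Dana < Vera < Juno < Lior < Mina; the set is consistent.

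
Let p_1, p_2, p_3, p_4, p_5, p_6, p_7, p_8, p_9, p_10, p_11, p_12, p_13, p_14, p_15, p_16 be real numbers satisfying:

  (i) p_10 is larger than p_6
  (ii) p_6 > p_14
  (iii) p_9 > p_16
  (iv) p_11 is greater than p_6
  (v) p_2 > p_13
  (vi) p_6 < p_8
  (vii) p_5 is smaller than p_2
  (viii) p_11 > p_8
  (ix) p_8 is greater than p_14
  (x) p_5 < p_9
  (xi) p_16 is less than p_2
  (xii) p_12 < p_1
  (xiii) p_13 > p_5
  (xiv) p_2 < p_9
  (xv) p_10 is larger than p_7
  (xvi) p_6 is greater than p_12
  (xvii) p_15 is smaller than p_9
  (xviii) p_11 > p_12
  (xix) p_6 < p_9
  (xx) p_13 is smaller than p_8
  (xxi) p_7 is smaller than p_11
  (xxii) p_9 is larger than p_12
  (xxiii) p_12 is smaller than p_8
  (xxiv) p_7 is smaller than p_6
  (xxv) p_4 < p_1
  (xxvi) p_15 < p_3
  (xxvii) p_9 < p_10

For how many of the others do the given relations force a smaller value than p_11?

7

Directly below p_11: p_12, p_7, p_6, p_8.
One step further: p_13, p_14 (6 so far).
One step further: p_5 (7 so far).
No other element is forced below p_11 by the given relations, so the count is 7.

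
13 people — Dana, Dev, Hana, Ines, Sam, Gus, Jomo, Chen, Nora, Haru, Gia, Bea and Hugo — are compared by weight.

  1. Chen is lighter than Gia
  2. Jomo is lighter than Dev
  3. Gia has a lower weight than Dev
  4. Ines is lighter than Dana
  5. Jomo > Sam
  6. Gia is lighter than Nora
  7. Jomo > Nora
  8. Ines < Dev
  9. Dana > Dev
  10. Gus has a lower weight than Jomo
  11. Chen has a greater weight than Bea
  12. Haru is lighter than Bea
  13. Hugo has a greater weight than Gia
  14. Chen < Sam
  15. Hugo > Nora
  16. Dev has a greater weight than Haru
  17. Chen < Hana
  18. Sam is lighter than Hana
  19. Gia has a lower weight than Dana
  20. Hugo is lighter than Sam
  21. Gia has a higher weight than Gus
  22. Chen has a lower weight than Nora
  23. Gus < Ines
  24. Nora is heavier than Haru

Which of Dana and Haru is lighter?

Following the relations from Haru: Haru < Bea < Chen < Gia < Nora < Hugo < Sam < Jomo < Dev < Dana.
So Haru < Dana; Haru is the lighter of the two.

Haru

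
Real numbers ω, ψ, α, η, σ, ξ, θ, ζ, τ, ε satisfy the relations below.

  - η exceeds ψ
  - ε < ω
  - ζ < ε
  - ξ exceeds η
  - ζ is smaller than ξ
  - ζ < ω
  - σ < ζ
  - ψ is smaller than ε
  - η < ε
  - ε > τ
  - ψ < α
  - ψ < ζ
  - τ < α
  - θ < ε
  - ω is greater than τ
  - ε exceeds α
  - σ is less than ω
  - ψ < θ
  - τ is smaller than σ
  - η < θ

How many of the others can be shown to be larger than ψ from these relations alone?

The elements the relations force above ψ are α, η, θ, ζ, ε, ω, ξ — no chain reaches any other.
That is 7.

7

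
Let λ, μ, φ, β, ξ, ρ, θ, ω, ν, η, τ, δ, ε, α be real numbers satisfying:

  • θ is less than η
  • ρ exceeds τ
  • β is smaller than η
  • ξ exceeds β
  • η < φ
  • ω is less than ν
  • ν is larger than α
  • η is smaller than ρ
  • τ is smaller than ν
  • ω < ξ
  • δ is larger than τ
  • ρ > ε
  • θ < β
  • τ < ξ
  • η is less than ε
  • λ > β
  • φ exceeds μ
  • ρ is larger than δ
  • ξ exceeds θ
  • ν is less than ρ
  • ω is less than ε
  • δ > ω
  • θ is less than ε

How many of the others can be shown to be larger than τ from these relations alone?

4

From τ the given relations immediately reach δ, ξ, ν, ρ.
Nothing else is reachable above τ; 4 in all.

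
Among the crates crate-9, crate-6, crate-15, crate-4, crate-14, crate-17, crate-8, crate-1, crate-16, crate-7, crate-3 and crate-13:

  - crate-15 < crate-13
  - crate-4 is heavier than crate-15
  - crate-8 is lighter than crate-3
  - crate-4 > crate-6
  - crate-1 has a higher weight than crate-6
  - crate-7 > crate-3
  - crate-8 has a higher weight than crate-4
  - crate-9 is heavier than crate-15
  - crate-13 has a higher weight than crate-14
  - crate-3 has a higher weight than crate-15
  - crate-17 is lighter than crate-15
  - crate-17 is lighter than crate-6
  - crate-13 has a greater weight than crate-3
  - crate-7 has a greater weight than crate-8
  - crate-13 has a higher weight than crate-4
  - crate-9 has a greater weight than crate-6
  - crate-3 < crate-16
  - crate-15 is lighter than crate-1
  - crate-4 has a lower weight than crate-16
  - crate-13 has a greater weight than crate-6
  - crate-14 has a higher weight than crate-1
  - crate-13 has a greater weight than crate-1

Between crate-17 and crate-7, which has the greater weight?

The relevant relations are crate-17 < crate-15; crate-15 < crate-4; crate-4 < crate-8; crate-8 < crate-3; crate-3 < crate-7.
Chaining these gives crate-17 < crate-15 < crate-4 < crate-8 < crate-3 < crate-7.
So crate-17 < crate-7; crate-7 is the heavier of the two.

crate-7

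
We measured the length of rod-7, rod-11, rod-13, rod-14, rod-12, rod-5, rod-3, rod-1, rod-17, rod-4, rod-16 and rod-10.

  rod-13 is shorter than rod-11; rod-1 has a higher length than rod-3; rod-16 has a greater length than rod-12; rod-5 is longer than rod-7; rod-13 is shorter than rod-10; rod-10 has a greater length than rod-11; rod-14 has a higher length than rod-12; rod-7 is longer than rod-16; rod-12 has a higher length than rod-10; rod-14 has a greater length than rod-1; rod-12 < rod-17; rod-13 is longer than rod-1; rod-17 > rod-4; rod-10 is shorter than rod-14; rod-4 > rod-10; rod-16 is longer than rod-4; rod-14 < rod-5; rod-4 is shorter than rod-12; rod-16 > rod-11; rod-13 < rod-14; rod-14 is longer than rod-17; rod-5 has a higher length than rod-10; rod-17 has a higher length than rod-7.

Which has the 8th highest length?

rod-10

Piecing the relations together gives one ordering: rod-3 < rod-1 < rod-13 < rod-11 < rod-10 < rod-4 < rod-12 < rod-16 < rod-7 < rod-17 < rod-14 < rod-5.
Counting 8 from the largest end gives rod-10.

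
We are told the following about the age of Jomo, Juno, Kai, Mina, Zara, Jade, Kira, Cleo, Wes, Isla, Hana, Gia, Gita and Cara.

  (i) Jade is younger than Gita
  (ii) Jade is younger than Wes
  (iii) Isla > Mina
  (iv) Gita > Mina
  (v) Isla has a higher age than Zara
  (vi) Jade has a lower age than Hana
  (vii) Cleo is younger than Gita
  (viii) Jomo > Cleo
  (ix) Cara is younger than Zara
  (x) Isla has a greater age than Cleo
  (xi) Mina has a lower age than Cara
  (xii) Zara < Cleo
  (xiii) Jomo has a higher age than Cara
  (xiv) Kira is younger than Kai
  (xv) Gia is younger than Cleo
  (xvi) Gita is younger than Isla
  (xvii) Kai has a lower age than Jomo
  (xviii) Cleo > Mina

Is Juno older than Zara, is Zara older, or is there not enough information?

Following every chain through Zara: above Zara we get Cleo, Jomo, Gita, Isla; below Zara we get Mina, Cara.
Juno is not reached, and no chain runs the other way from Juno to Zara.
So the given relations leave the order of Zara and Juno undetermined.

undetermined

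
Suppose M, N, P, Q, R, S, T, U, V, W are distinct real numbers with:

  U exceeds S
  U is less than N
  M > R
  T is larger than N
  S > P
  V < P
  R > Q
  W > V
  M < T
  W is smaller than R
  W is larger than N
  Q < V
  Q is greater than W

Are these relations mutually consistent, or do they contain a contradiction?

inconsistent

Chaining the given relations yields Q < V < P < S < U < N < W, so Q < W. But one relation states W < Q. These cannot both hold.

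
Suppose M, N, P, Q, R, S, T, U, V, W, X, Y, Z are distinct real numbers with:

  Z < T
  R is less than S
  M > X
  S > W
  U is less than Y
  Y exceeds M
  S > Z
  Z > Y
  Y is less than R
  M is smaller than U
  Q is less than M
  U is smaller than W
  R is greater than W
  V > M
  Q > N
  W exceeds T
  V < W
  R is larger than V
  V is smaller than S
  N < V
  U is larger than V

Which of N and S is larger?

Chaining the given relations: N < Q < M < V < U < Y < Z < T < W < R < S.
So N < S; S is the larger of the two.

S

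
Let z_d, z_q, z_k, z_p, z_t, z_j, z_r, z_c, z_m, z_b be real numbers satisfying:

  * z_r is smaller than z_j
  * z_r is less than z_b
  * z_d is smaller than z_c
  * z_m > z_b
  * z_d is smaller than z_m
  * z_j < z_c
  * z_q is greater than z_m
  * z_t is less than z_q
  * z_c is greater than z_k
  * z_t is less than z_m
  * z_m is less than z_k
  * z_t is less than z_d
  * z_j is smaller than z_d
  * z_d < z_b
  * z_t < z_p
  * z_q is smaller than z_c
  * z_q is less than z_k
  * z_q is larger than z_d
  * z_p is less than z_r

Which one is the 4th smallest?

Chaining the given pairs: z_t < z_p < z_r < z_j < z_d < z_b < z_m < z_q < z_k < z_c.
The 4th smallest is z_j.

z_j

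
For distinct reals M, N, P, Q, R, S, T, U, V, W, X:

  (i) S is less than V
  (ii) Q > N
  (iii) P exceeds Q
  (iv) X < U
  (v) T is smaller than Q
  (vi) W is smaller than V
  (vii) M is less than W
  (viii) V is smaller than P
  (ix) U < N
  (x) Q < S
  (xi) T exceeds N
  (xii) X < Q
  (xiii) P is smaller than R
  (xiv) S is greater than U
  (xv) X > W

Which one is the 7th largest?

N

Chaining the given pairs: M < W < X < U < N < T < Q < S < V < P < R.
The 7th largest is N.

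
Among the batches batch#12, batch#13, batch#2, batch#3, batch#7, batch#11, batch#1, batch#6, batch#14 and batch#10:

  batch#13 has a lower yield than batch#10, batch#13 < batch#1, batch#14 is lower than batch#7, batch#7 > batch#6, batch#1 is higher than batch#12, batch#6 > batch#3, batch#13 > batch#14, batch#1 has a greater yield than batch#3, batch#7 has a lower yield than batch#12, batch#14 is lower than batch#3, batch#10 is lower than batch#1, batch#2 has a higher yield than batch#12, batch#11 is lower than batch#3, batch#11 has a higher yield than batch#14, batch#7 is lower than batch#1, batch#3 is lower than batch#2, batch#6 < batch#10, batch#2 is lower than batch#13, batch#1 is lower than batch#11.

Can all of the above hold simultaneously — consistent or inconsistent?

We have batch#1 < batch#11 stated directly, yet also batch#11 < batch#3 < batch#6 < batch#7 < batch#12 < batch#2 < batch#13 < batch#10 < batch#1 by chaining the others — so batch#11 < batch#1. Contradiction.

inconsistent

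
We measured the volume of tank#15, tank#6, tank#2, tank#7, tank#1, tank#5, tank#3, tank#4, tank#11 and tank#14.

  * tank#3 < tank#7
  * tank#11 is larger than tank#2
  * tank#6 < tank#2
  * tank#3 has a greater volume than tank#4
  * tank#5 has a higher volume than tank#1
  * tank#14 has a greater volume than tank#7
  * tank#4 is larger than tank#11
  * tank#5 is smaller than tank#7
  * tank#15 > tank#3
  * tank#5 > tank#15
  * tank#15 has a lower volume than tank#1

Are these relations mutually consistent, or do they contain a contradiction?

consistent

The single ordering tank#6 < tank#2 < tank#11 < tank#4 < tank#3 < tank#15 < tank#1 < tank#5 < tank#7 < tank#14 satisfies every listed relation, so no contradiction arises.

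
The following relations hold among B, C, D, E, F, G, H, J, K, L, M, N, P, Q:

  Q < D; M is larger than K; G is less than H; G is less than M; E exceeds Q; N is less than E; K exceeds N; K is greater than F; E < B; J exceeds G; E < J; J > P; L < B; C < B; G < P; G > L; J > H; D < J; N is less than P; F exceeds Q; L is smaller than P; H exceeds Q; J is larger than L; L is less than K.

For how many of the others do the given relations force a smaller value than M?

6

Directly below M: G, K.
One step further: L, N, F (5 so far).
One step further: Q (6 so far).
Nothing else is reachable below M; 6 in all.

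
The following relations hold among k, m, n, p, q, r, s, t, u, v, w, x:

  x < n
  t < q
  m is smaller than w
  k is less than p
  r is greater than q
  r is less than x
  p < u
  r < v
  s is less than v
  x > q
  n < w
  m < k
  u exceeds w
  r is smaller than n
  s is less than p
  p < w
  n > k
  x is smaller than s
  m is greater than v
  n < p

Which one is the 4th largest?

The consecutive relations fix a unique order: t < q < r < x < s < v < m < k < n < p < w < u.
The 4th largest is n.

n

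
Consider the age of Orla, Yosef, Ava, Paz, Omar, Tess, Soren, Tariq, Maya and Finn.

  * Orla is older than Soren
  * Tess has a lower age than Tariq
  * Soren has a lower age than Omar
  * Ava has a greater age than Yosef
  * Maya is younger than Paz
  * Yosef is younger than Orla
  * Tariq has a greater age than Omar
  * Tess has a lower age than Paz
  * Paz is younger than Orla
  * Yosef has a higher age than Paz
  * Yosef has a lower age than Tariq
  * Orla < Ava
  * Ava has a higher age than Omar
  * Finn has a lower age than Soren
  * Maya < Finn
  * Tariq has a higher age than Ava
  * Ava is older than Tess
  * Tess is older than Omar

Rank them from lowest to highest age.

Each adjacent pair is fixed by a given relation: Maya < Finn; Finn < Soren; Soren < Omar; Omar < Tess; Tess < Paz; Paz < Yosef; Yosef < Orla; Orla < Ava; Ava < Tariq. Chaining them end to end gives the full order.

Maya < Finn < Soren < Omar < Tess < Paz < Yosef < Orla < Ava < Tariq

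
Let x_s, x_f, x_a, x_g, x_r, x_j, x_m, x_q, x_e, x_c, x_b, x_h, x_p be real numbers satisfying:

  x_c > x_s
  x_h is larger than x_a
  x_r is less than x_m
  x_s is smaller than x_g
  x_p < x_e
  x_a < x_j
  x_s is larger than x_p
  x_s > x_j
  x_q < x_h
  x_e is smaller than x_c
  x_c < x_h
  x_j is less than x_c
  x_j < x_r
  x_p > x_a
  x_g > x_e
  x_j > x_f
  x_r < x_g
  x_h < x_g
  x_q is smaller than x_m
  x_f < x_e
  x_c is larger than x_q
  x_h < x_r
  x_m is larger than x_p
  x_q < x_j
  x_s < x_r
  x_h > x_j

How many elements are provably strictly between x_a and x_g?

7

Chaining upward from x_a reaches: x_j, x_p, x_s, x_e, x_c, x_h, x_r, x_m.
Chaining downward from x_g reaches: x_f, x_q, x_j, x_p, x_s, x_e, x_c, x_h, x_r.
Strictly between x_a and x_g are those in both lists: x_j, x_p, x_s, x_e, x_c, x_h, x_r — 7 elements.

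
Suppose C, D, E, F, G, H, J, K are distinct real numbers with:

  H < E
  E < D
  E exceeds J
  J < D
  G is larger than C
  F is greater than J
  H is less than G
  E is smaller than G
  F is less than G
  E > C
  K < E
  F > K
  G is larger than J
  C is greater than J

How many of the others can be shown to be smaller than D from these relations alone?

From D the given relations immediately reach J, E.
From those, H, C, K — 5 in total.
Nothing else is reachable below D; 5 in all.

5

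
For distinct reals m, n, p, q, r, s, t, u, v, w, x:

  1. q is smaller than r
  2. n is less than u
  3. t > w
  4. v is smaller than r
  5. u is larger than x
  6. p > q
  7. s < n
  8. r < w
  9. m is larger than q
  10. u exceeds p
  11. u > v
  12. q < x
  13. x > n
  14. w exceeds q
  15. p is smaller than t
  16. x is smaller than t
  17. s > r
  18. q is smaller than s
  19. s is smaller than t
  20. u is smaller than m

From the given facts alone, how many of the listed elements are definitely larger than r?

7

From r the given relations immediately reach s, w.
From those, n, t — 4 in total.
From those, x, u — 6 in total.
From those, m — 7 in total.
No other element is forced above r by the given relations, so the count is 7.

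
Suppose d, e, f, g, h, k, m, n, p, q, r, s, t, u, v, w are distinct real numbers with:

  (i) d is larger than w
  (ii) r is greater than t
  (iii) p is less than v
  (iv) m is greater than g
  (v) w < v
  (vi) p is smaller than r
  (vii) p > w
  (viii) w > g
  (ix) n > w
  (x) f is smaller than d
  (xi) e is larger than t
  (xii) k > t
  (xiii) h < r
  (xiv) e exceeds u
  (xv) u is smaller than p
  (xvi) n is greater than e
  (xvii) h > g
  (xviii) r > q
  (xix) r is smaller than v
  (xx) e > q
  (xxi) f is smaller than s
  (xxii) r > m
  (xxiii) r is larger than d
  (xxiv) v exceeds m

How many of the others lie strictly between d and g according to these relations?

1

The relations place g below d. An element lies strictly between them when it is forced above g and also forced below d.
Above g: {m, w, p, h, r, n, v}. Below d: {w, f}.
Intersection: {w} — 1.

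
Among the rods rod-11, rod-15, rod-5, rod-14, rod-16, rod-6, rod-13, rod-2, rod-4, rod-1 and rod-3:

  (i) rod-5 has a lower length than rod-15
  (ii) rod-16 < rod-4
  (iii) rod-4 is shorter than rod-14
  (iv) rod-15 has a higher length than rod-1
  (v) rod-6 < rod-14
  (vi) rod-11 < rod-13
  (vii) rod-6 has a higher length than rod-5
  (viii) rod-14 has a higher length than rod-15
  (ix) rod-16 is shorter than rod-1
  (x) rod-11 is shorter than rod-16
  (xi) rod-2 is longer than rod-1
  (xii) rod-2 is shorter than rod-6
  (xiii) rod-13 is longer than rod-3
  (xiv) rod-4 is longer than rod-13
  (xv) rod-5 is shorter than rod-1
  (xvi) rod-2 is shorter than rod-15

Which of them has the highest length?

Chaining downward from rod-14: directly below it, rod-4, rod-15, rod-6; then rod-5, rod-16, rod-1, rod-2, rod-13; then rod-11, rod-3.
That covers every other element, and nothing is given above rod-14, so rod-14 is the highest length.

rod-14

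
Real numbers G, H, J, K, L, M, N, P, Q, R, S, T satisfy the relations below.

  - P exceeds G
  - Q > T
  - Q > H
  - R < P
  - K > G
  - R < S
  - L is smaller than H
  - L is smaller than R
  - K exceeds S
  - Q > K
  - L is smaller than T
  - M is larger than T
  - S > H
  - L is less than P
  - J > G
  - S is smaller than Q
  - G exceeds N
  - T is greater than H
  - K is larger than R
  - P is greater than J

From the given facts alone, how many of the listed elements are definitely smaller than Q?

8

From Q the given relations immediately reach H, S, K, T.
From those, L, G, R — 7 in total.
From those, N — 8 in total.
No other element is forced below Q by the given relations, so the count is 8.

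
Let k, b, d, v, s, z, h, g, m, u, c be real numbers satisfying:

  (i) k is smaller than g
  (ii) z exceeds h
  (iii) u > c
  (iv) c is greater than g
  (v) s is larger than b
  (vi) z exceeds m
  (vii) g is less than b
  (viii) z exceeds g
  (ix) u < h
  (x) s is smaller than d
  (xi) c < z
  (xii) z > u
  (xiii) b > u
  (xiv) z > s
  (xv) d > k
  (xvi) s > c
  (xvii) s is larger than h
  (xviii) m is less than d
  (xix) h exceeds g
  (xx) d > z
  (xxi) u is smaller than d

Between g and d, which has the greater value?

Following the relations from g: g < c < u < b < s < z < d.
So g < d; d is the larger of the two.

d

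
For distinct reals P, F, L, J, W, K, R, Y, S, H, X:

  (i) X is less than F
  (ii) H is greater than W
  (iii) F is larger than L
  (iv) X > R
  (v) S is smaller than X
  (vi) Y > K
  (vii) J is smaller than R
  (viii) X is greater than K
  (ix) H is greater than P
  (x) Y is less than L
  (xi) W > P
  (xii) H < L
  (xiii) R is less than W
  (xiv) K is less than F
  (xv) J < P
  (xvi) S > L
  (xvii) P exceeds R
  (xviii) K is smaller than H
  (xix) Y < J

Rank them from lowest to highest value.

Nothing is placed below K, so it is least; from there K < Y; Y < J; J < R; R < P; P < W; W < H; H < L; L < S; S < X; X < F, each given directly.

K < Y < J < R < P < W < H < L < S < X < F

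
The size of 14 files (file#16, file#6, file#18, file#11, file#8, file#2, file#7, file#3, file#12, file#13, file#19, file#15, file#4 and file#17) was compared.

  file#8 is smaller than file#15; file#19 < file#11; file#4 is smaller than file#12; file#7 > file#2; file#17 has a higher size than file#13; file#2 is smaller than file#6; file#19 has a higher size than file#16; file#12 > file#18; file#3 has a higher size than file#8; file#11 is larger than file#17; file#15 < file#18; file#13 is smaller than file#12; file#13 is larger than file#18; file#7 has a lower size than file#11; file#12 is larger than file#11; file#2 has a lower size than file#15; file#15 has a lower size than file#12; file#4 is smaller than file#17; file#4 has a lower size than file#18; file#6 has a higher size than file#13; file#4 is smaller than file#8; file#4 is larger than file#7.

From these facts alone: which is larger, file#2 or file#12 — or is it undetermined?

file#12

file#2 < file#15 and file#15 < file#18 give file#2 < file#18.
With file#18 < file#13: file#2 < file#15 < file#18 < file#13.
Then file#13 < file#17 extends the chain to file#17.
With file#17 < file#11: file#2 < file#15 < file#18 < file#13 < file#17 < file#11.
With file#11 < file#12: file#2 < file#15 < file#18 < file#13 < file#17 < file#11 < file#12.
So file#12 is larger.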